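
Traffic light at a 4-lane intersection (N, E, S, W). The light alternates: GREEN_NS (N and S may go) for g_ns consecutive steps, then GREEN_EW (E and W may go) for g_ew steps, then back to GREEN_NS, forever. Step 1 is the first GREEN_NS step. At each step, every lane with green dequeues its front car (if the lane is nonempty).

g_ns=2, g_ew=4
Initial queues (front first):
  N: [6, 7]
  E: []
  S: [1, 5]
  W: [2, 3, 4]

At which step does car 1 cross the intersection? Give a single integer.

Step 1 [NS]: N:car6-GO,E:wait,S:car1-GO,W:wait | queues: N=1 E=0 S=1 W=3
Step 2 [NS]: N:car7-GO,E:wait,S:car5-GO,W:wait | queues: N=0 E=0 S=0 W=3
Step 3 [EW]: N:wait,E:empty,S:wait,W:car2-GO | queues: N=0 E=0 S=0 W=2
Step 4 [EW]: N:wait,E:empty,S:wait,W:car3-GO | queues: N=0 E=0 S=0 W=1
Step 5 [EW]: N:wait,E:empty,S:wait,W:car4-GO | queues: N=0 E=0 S=0 W=0
Car 1 crosses at step 1

1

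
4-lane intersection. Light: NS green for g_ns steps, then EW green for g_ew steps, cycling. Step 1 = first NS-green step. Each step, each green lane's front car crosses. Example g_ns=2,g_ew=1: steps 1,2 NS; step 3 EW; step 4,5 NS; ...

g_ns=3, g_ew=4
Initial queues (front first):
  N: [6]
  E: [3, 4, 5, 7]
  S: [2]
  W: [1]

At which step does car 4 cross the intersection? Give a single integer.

Step 1 [NS]: N:car6-GO,E:wait,S:car2-GO,W:wait | queues: N=0 E=4 S=0 W=1
Step 2 [NS]: N:empty,E:wait,S:empty,W:wait | queues: N=0 E=4 S=0 W=1
Step 3 [NS]: N:empty,E:wait,S:empty,W:wait | queues: N=0 E=4 S=0 W=1
Step 4 [EW]: N:wait,E:car3-GO,S:wait,W:car1-GO | queues: N=0 E=3 S=0 W=0
Step 5 [EW]: N:wait,E:car4-GO,S:wait,W:empty | queues: N=0 E=2 S=0 W=0
Step 6 [EW]: N:wait,E:car5-GO,S:wait,W:empty | queues: N=0 E=1 S=0 W=0
Step 7 [EW]: N:wait,E:car7-GO,S:wait,W:empty | queues: N=0 E=0 S=0 W=0
Car 4 crosses at step 5

5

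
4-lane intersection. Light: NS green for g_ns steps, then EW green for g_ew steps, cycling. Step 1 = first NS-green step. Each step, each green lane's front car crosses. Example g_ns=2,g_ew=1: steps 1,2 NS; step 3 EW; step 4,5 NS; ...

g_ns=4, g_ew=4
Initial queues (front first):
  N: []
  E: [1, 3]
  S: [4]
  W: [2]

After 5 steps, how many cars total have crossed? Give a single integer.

Answer: 3

Derivation:
Step 1 [NS]: N:empty,E:wait,S:car4-GO,W:wait | queues: N=0 E=2 S=0 W=1
Step 2 [NS]: N:empty,E:wait,S:empty,W:wait | queues: N=0 E=2 S=0 W=1
Step 3 [NS]: N:empty,E:wait,S:empty,W:wait | queues: N=0 E=2 S=0 W=1
Step 4 [NS]: N:empty,E:wait,S:empty,W:wait | queues: N=0 E=2 S=0 W=1
Step 5 [EW]: N:wait,E:car1-GO,S:wait,W:car2-GO | queues: N=0 E=1 S=0 W=0
Cars crossed by step 5: 3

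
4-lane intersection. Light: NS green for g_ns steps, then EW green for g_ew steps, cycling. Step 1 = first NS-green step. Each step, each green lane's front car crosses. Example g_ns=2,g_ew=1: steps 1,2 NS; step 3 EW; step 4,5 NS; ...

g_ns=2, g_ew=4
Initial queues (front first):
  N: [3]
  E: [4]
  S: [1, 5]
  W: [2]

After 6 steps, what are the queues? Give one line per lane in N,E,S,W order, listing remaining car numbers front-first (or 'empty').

Step 1 [NS]: N:car3-GO,E:wait,S:car1-GO,W:wait | queues: N=0 E=1 S=1 W=1
Step 2 [NS]: N:empty,E:wait,S:car5-GO,W:wait | queues: N=0 E=1 S=0 W=1
Step 3 [EW]: N:wait,E:car4-GO,S:wait,W:car2-GO | queues: N=0 E=0 S=0 W=0

N: empty
E: empty
S: empty
W: empty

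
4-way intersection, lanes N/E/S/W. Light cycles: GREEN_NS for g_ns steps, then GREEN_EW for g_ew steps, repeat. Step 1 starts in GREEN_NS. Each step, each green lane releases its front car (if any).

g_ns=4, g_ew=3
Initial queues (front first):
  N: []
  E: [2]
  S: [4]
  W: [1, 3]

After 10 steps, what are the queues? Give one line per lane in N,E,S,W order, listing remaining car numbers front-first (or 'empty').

Step 1 [NS]: N:empty,E:wait,S:car4-GO,W:wait | queues: N=0 E=1 S=0 W=2
Step 2 [NS]: N:empty,E:wait,S:empty,W:wait | queues: N=0 E=1 S=0 W=2
Step 3 [NS]: N:empty,E:wait,S:empty,W:wait | queues: N=0 E=1 S=0 W=2
Step 4 [NS]: N:empty,E:wait,S:empty,W:wait | queues: N=0 E=1 S=0 W=2
Step 5 [EW]: N:wait,E:car2-GO,S:wait,W:car1-GO | queues: N=0 E=0 S=0 W=1
Step 6 [EW]: N:wait,E:empty,S:wait,W:car3-GO | queues: N=0 E=0 S=0 W=0

N: empty
E: empty
S: empty
W: empty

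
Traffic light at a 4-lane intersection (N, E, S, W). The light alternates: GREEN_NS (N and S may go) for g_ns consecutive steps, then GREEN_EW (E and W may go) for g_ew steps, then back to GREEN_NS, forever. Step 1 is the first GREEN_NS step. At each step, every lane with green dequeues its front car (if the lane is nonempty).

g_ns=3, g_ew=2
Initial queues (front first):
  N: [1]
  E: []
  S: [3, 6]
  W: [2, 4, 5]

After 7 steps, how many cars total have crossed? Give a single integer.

Answer: 5

Derivation:
Step 1 [NS]: N:car1-GO,E:wait,S:car3-GO,W:wait | queues: N=0 E=0 S=1 W=3
Step 2 [NS]: N:empty,E:wait,S:car6-GO,W:wait | queues: N=0 E=0 S=0 W=3
Step 3 [NS]: N:empty,E:wait,S:empty,W:wait | queues: N=0 E=0 S=0 W=3
Step 4 [EW]: N:wait,E:empty,S:wait,W:car2-GO | queues: N=0 E=0 S=0 W=2
Step 5 [EW]: N:wait,E:empty,S:wait,W:car4-GO | queues: N=0 E=0 S=0 W=1
Step 6 [NS]: N:empty,E:wait,S:empty,W:wait | queues: N=0 E=0 S=0 W=1
Step 7 [NS]: N:empty,E:wait,S:empty,W:wait | queues: N=0 E=0 S=0 W=1
Cars crossed by step 7: 5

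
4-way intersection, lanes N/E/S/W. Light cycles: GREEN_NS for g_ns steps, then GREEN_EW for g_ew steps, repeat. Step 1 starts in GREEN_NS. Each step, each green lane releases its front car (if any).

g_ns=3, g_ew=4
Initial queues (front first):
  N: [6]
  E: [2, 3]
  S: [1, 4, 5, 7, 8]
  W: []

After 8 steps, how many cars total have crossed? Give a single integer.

Answer: 7

Derivation:
Step 1 [NS]: N:car6-GO,E:wait,S:car1-GO,W:wait | queues: N=0 E=2 S=4 W=0
Step 2 [NS]: N:empty,E:wait,S:car4-GO,W:wait | queues: N=0 E=2 S=3 W=0
Step 3 [NS]: N:empty,E:wait,S:car5-GO,W:wait | queues: N=0 E=2 S=2 W=0
Step 4 [EW]: N:wait,E:car2-GO,S:wait,W:empty | queues: N=0 E=1 S=2 W=0
Step 5 [EW]: N:wait,E:car3-GO,S:wait,W:empty | queues: N=0 E=0 S=2 W=0
Step 6 [EW]: N:wait,E:empty,S:wait,W:empty | queues: N=0 E=0 S=2 W=0
Step 7 [EW]: N:wait,E:empty,S:wait,W:empty | queues: N=0 E=0 S=2 W=0
Step 8 [NS]: N:empty,E:wait,S:car7-GO,W:wait | queues: N=0 E=0 S=1 W=0
Cars crossed by step 8: 7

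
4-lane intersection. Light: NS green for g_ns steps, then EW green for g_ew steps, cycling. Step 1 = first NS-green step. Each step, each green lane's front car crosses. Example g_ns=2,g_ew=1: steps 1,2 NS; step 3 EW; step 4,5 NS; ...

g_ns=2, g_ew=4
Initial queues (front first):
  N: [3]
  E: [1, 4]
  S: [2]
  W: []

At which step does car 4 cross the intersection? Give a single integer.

Step 1 [NS]: N:car3-GO,E:wait,S:car2-GO,W:wait | queues: N=0 E=2 S=0 W=0
Step 2 [NS]: N:empty,E:wait,S:empty,W:wait | queues: N=0 E=2 S=0 W=0
Step 3 [EW]: N:wait,E:car1-GO,S:wait,W:empty | queues: N=0 E=1 S=0 W=0
Step 4 [EW]: N:wait,E:car4-GO,S:wait,W:empty | queues: N=0 E=0 S=0 W=0
Car 4 crosses at step 4

4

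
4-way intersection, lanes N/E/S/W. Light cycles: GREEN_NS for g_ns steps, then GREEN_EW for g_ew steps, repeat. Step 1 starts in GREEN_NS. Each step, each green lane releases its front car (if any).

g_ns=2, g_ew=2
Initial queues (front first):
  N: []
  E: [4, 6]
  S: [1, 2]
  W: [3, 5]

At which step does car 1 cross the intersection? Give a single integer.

Step 1 [NS]: N:empty,E:wait,S:car1-GO,W:wait | queues: N=0 E=2 S=1 W=2
Step 2 [NS]: N:empty,E:wait,S:car2-GO,W:wait | queues: N=0 E=2 S=0 W=2
Step 3 [EW]: N:wait,E:car4-GO,S:wait,W:car3-GO | queues: N=0 E=1 S=0 W=1
Step 4 [EW]: N:wait,E:car6-GO,S:wait,W:car5-GO | queues: N=0 E=0 S=0 W=0
Car 1 crosses at step 1

1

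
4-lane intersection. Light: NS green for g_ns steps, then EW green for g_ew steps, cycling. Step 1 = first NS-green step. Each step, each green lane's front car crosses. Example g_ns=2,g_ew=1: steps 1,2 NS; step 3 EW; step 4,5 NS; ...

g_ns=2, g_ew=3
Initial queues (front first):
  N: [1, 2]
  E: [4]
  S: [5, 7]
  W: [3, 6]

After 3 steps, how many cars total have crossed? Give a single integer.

Answer: 6

Derivation:
Step 1 [NS]: N:car1-GO,E:wait,S:car5-GO,W:wait | queues: N=1 E=1 S=1 W=2
Step 2 [NS]: N:car2-GO,E:wait,S:car7-GO,W:wait | queues: N=0 E=1 S=0 W=2
Step 3 [EW]: N:wait,E:car4-GO,S:wait,W:car3-GO | queues: N=0 E=0 S=0 W=1
Cars crossed by step 3: 6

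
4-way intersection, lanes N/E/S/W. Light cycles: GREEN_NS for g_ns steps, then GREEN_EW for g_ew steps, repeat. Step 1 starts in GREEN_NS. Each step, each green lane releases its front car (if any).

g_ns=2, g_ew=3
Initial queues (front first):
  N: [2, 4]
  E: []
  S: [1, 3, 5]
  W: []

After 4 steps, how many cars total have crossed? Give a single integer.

Step 1 [NS]: N:car2-GO,E:wait,S:car1-GO,W:wait | queues: N=1 E=0 S=2 W=0
Step 2 [NS]: N:car4-GO,E:wait,S:car3-GO,W:wait | queues: N=0 E=0 S=1 W=0
Step 3 [EW]: N:wait,E:empty,S:wait,W:empty | queues: N=0 E=0 S=1 W=0
Step 4 [EW]: N:wait,E:empty,S:wait,W:empty | queues: N=0 E=0 S=1 W=0
Cars crossed by step 4: 4

Answer: 4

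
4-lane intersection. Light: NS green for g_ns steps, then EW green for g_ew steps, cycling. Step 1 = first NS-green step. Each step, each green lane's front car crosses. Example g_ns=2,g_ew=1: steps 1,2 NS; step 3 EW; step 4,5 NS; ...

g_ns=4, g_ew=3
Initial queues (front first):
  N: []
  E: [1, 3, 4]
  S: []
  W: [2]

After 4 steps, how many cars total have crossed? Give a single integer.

Answer: 0

Derivation:
Step 1 [NS]: N:empty,E:wait,S:empty,W:wait | queues: N=0 E=3 S=0 W=1
Step 2 [NS]: N:empty,E:wait,S:empty,W:wait | queues: N=0 E=3 S=0 W=1
Step 3 [NS]: N:empty,E:wait,S:empty,W:wait | queues: N=0 E=3 S=0 W=1
Step 4 [NS]: N:empty,E:wait,S:empty,W:wait | queues: N=0 E=3 S=0 W=1
Cars crossed by step 4: 0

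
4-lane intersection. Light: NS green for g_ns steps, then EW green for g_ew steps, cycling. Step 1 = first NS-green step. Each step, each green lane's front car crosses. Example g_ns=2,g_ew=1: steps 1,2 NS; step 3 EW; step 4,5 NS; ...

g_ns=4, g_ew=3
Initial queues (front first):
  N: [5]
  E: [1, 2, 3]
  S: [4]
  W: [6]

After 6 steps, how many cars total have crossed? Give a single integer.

Step 1 [NS]: N:car5-GO,E:wait,S:car4-GO,W:wait | queues: N=0 E=3 S=0 W=1
Step 2 [NS]: N:empty,E:wait,S:empty,W:wait | queues: N=0 E=3 S=0 W=1
Step 3 [NS]: N:empty,E:wait,S:empty,W:wait | queues: N=0 E=3 S=0 W=1
Step 4 [NS]: N:empty,E:wait,S:empty,W:wait | queues: N=0 E=3 S=0 W=1
Step 5 [EW]: N:wait,E:car1-GO,S:wait,W:car6-GO | queues: N=0 E=2 S=0 W=0
Step 6 [EW]: N:wait,E:car2-GO,S:wait,W:empty | queues: N=0 E=1 S=0 W=0
Cars crossed by step 6: 5

Answer: 5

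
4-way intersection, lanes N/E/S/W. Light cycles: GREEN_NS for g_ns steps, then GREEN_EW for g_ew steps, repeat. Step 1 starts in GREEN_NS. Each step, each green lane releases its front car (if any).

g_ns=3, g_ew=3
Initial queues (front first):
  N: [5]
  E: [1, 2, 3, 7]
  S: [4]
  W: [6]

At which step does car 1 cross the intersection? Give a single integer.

Step 1 [NS]: N:car5-GO,E:wait,S:car4-GO,W:wait | queues: N=0 E=4 S=0 W=1
Step 2 [NS]: N:empty,E:wait,S:empty,W:wait | queues: N=0 E=4 S=0 W=1
Step 3 [NS]: N:empty,E:wait,S:empty,W:wait | queues: N=0 E=4 S=0 W=1
Step 4 [EW]: N:wait,E:car1-GO,S:wait,W:car6-GO | queues: N=0 E=3 S=0 W=0
Step 5 [EW]: N:wait,E:car2-GO,S:wait,W:empty | queues: N=0 E=2 S=0 W=0
Step 6 [EW]: N:wait,E:car3-GO,S:wait,W:empty | queues: N=0 E=1 S=0 W=0
Step 7 [NS]: N:empty,E:wait,S:empty,W:wait | queues: N=0 E=1 S=0 W=0
Step 8 [NS]: N:empty,E:wait,S:empty,W:wait | queues: N=0 E=1 S=0 W=0
Step 9 [NS]: N:empty,E:wait,S:empty,W:wait | queues: N=0 E=1 S=0 W=0
Step 10 [EW]: N:wait,E:car7-GO,S:wait,W:empty | queues: N=0 E=0 S=0 W=0
Car 1 crosses at step 4

4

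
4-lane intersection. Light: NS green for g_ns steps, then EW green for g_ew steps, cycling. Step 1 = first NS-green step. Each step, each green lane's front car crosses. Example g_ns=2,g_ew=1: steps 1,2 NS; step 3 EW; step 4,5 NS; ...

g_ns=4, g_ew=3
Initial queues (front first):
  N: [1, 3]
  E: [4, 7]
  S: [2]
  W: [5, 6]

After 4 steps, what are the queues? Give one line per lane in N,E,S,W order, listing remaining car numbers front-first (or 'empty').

Step 1 [NS]: N:car1-GO,E:wait,S:car2-GO,W:wait | queues: N=1 E=2 S=0 W=2
Step 2 [NS]: N:car3-GO,E:wait,S:empty,W:wait | queues: N=0 E=2 S=0 W=2
Step 3 [NS]: N:empty,E:wait,S:empty,W:wait | queues: N=0 E=2 S=0 W=2
Step 4 [NS]: N:empty,E:wait,S:empty,W:wait | queues: N=0 E=2 S=0 W=2

N: empty
E: 4 7
S: empty
W: 5 6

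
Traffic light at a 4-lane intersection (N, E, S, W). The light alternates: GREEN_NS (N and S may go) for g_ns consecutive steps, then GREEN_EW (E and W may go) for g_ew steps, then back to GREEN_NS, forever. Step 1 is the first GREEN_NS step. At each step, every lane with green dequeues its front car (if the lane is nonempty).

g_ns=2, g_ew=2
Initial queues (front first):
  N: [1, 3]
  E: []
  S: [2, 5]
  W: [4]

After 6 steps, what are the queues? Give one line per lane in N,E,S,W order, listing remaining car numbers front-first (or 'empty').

Step 1 [NS]: N:car1-GO,E:wait,S:car2-GO,W:wait | queues: N=1 E=0 S=1 W=1
Step 2 [NS]: N:car3-GO,E:wait,S:car5-GO,W:wait | queues: N=0 E=0 S=0 W=1
Step 3 [EW]: N:wait,E:empty,S:wait,W:car4-GO | queues: N=0 E=0 S=0 W=0

N: empty
E: empty
S: empty
W: empty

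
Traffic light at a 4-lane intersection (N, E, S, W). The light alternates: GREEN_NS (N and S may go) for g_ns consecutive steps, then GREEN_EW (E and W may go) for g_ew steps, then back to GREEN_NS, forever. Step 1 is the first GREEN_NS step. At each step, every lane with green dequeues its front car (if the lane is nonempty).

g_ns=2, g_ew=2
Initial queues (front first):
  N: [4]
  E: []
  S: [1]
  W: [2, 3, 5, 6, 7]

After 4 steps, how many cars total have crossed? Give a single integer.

Step 1 [NS]: N:car4-GO,E:wait,S:car1-GO,W:wait | queues: N=0 E=0 S=0 W=5
Step 2 [NS]: N:empty,E:wait,S:empty,W:wait | queues: N=0 E=0 S=0 W=5
Step 3 [EW]: N:wait,E:empty,S:wait,W:car2-GO | queues: N=0 E=0 S=0 W=4
Step 4 [EW]: N:wait,E:empty,S:wait,W:car3-GO | queues: N=0 E=0 S=0 W=3
Cars crossed by step 4: 4

Answer: 4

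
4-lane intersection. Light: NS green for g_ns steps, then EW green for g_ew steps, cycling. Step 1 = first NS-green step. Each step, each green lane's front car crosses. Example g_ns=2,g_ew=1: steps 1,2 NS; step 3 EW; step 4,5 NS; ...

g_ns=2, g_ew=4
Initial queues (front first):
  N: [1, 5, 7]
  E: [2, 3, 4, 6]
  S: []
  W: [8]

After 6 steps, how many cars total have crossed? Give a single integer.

Step 1 [NS]: N:car1-GO,E:wait,S:empty,W:wait | queues: N=2 E=4 S=0 W=1
Step 2 [NS]: N:car5-GO,E:wait,S:empty,W:wait | queues: N=1 E=4 S=0 W=1
Step 3 [EW]: N:wait,E:car2-GO,S:wait,W:car8-GO | queues: N=1 E=3 S=0 W=0
Step 4 [EW]: N:wait,E:car3-GO,S:wait,W:empty | queues: N=1 E=2 S=0 W=0
Step 5 [EW]: N:wait,E:car4-GO,S:wait,W:empty | queues: N=1 E=1 S=0 W=0
Step 6 [EW]: N:wait,E:car6-GO,S:wait,W:empty | queues: N=1 E=0 S=0 W=0
Cars crossed by step 6: 7

Answer: 7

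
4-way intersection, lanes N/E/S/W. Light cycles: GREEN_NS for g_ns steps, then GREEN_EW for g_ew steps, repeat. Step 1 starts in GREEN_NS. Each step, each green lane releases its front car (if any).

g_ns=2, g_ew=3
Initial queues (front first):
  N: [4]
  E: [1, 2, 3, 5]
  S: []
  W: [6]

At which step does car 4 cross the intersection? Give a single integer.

Step 1 [NS]: N:car4-GO,E:wait,S:empty,W:wait | queues: N=0 E=4 S=0 W=1
Step 2 [NS]: N:empty,E:wait,S:empty,W:wait | queues: N=0 E=4 S=0 W=1
Step 3 [EW]: N:wait,E:car1-GO,S:wait,W:car6-GO | queues: N=0 E=3 S=0 W=0
Step 4 [EW]: N:wait,E:car2-GO,S:wait,W:empty | queues: N=0 E=2 S=0 W=0
Step 5 [EW]: N:wait,E:car3-GO,S:wait,W:empty | queues: N=0 E=1 S=0 W=0
Step 6 [NS]: N:empty,E:wait,S:empty,W:wait | queues: N=0 E=1 S=0 W=0
Step 7 [NS]: N:empty,E:wait,S:empty,W:wait | queues: N=0 E=1 S=0 W=0
Step 8 [EW]: N:wait,E:car5-GO,S:wait,W:empty | queues: N=0 E=0 S=0 W=0
Car 4 crosses at step 1

1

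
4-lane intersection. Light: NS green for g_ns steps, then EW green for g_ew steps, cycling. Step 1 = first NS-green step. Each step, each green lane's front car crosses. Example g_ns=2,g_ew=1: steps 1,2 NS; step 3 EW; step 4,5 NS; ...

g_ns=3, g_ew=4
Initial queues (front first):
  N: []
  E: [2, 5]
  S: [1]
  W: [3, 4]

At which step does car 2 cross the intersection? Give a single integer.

Step 1 [NS]: N:empty,E:wait,S:car1-GO,W:wait | queues: N=0 E=2 S=0 W=2
Step 2 [NS]: N:empty,E:wait,S:empty,W:wait | queues: N=0 E=2 S=0 W=2
Step 3 [NS]: N:empty,E:wait,S:empty,W:wait | queues: N=0 E=2 S=0 W=2
Step 4 [EW]: N:wait,E:car2-GO,S:wait,W:car3-GO | queues: N=0 E=1 S=0 W=1
Step 5 [EW]: N:wait,E:car5-GO,S:wait,W:car4-GO | queues: N=0 E=0 S=0 W=0
Car 2 crosses at step 4

4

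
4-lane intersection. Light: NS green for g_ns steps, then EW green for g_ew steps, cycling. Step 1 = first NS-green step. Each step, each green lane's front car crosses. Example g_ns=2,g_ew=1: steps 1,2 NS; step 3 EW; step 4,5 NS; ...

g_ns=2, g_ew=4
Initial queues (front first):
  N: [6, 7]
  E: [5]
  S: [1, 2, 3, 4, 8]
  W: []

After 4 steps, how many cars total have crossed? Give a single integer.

Step 1 [NS]: N:car6-GO,E:wait,S:car1-GO,W:wait | queues: N=1 E=1 S=4 W=0
Step 2 [NS]: N:car7-GO,E:wait,S:car2-GO,W:wait | queues: N=0 E=1 S=3 W=0
Step 3 [EW]: N:wait,E:car5-GO,S:wait,W:empty | queues: N=0 E=0 S=3 W=0
Step 4 [EW]: N:wait,E:empty,S:wait,W:empty | queues: N=0 E=0 S=3 W=0
Cars crossed by step 4: 5

Answer: 5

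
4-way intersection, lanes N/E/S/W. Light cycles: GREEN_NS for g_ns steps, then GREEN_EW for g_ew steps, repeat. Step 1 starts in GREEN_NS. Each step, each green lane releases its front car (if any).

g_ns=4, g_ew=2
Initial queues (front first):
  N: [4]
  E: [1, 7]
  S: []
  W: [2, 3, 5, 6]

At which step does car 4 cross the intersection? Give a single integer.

Step 1 [NS]: N:car4-GO,E:wait,S:empty,W:wait | queues: N=0 E=2 S=0 W=4
Step 2 [NS]: N:empty,E:wait,S:empty,W:wait | queues: N=0 E=2 S=0 W=4
Step 3 [NS]: N:empty,E:wait,S:empty,W:wait | queues: N=0 E=2 S=0 W=4
Step 4 [NS]: N:empty,E:wait,S:empty,W:wait | queues: N=0 E=2 S=0 W=4
Step 5 [EW]: N:wait,E:car1-GO,S:wait,W:car2-GO | queues: N=0 E=1 S=0 W=3
Step 6 [EW]: N:wait,E:car7-GO,S:wait,W:car3-GO | queues: N=0 E=0 S=0 W=2
Step 7 [NS]: N:empty,E:wait,S:empty,W:wait | queues: N=0 E=0 S=0 W=2
Step 8 [NS]: N:empty,E:wait,S:empty,W:wait | queues: N=0 E=0 S=0 W=2
Step 9 [NS]: N:empty,E:wait,S:empty,W:wait | queues: N=0 E=0 S=0 W=2
Step 10 [NS]: N:empty,E:wait,S:empty,W:wait | queues: N=0 E=0 S=0 W=2
Step 11 [EW]: N:wait,E:empty,S:wait,W:car5-GO | queues: N=0 E=0 S=0 W=1
Step 12 [EW]: N:wait,E:empty,S:wait,W:car6-GO | queues: N=0 E=0 S=0 W=0
Car 4 crosses at step 1

1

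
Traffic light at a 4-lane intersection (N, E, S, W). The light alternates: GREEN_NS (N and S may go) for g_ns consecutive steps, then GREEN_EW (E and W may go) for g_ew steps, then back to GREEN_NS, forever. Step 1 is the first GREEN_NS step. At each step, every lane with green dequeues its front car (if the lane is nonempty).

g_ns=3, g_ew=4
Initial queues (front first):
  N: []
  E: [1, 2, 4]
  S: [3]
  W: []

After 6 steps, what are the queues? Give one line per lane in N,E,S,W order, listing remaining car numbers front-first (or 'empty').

Step 1 [NS]: N:empty,E:wait,S:car3-GO,W:wait | queues: N=0 E=3 S=0 W=0
Step 2 [NS]: N:empty,E:wait,S:empty,W:wait | queues: N=0 E=3 S=0 W=0
Step 3 [NS]: N:empty,E:wait,S:empty,W:wait | queues: N=0 E=3 S=0 W=0
Step 4 [EW]: N:wait,E:car1-GO,S:wait,W:empty | queues: N=0 E=2 S=0 W=0
Step 5 [EW]: N:wait,E:car2-GO,S:wait,W:empty | queues: N=0 E=1 S=0 W=0
Step 6 [EW]: N:wait,E:car4-GO,S:wait,W:empty | queues: N=0 E=0 S=0 W=0

N: empty
E: empty
S: empty
W: empty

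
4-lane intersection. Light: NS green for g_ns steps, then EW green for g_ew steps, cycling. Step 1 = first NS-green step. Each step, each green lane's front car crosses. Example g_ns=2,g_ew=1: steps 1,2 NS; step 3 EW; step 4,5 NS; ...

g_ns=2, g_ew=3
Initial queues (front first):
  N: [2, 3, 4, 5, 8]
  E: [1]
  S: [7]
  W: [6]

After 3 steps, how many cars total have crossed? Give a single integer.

Answer: 5

Derivation:
Step 1 [NS]: N:car2-GO,E:wait,S:car7-GO,W:wait | queues: N=4 E=1 S=0 W=1
Step 2 [NS]: N:car3-GO,E:wait,S:empty,W:wait | queues: N=3 E=1 S=0 W=1
Step 3 [EW]: N:wait,E:car1-GO,S:wait,W:car6-GO | queues: N=3 E=0 S=0 W=0
Cars crossed by step 3: 5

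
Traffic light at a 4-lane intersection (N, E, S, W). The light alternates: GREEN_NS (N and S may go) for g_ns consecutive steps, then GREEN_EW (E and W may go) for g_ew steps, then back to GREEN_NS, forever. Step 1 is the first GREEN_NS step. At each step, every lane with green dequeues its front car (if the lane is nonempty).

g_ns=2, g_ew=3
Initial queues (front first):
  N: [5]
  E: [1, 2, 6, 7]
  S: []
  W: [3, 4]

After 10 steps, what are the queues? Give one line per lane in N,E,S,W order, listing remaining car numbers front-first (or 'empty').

Step 1 [NS]: N:car5-GO,E:wait,S:empty,W:wait | queues: N=0 E=4 S=0 W=2
Step 2 [NS]: N:empty,E:wait,S:empty,W:wait | queues: N=0 E=4 S=0 W=2
Step 3 [EW]: N:wait,E:car1-GO,S:wait,W:car3-GO | queues: N=0 E=3 S=0 W=1
Step 4 [EW]: N:wait,E:car2-GO,S:wait,W:car4-GO | queues: N=0 E=2 S=0 W=0
Step 5 [EW]: N:wait,E:car6-GO,S:wait,W:empty | queues: N=0 E=1 S=0 W=0
Step 6 [NS]: N:empty,E:wait,S:empty,W:wait | queues: N=0 E=1 S=0 W=0
Step 7 [NS]: N:empty,E:wait,S:empty,W:wait | queues: N=0 E=1 S=0 W=0
Step 8 [EW]: N:wait,E:car7-GO,S:wait,W:empty | queues: N=0 E=0 S=0 W=0

N: empty
E: empty
S: empty
W: empty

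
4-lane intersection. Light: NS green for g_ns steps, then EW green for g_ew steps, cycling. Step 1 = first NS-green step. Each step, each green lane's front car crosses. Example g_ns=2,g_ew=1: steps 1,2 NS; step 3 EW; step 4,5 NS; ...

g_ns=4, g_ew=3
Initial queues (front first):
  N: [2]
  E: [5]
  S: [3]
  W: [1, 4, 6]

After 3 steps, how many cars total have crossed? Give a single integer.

Answer: 2

Derivation:
Step 1 [NS]: N:car2-GO,E:wait,S:car3-GO,W:wait | queues: N=0 E=1 S=0 W=3
Step 2 [NS]: N:empty,E:wait,S:empty,W:wait | queues: N=0 E=1 S=0 W=3
Step 3 [NS]: N:empty,E:wait,S:empty,W:wait | queues: N=0 E=1 S=0 W=3
Cars crossed by step 3: 2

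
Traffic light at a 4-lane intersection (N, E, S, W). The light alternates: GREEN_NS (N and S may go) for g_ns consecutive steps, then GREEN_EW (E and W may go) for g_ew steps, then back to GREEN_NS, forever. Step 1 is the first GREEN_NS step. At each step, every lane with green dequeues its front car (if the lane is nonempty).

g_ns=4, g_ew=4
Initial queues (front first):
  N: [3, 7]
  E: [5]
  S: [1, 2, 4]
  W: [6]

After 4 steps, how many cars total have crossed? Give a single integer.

Answer: 5

Derivation:
Step 1 [NS]: N:car3-GO,E:wait,S:car1-GO,W:wait | queues: N=1 E=1 S=2 W=1
Step 2 [NS]: N:car7-GO,E:wait,S:car2-GO,W:wait | queues: N=0 E=1 S=1 W=1
Step 3 [NS]: N:empty,E:wait,S:car4-GO,W:wait | queues: N=0 E=1 S=0 W=1
Step 4 [NS]: N:empty,E:wait,S:empty,W:wait | queues: N=0 E=1 S=0 W=1
Cars crossed by step 4: 5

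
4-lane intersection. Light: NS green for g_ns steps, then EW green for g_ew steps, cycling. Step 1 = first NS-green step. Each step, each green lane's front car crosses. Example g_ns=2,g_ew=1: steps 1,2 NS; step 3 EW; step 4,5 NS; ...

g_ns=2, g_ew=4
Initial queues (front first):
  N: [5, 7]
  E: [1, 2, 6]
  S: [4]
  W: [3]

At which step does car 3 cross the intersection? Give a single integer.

Step 1 [NS]: N:car5-GO,E:wait,S:car4-GO,W:wait | queues: N=1 E=3 S=0 W=1
Step 2 [NS]: N:car7-GO,E:wait,S:empty,W:wait | queues: N=0 E=3 S=0 W=1
Step 3 [EW]: N:wait,E:car1-GO,S:wait,W:car3-GO | queues: N=0 E=2 S=0 W=0
Step 4 [EW]: N:wait,E:car2-GO,S:wait,W:empty | queues: N=0 E=1 S=0 W=0
Step 5 [EW]: N:wait,E:car6-GO,S:wait,W:empty | queues: N=0 E=0 S=0 W=0
Car 3 crosses at step 3

3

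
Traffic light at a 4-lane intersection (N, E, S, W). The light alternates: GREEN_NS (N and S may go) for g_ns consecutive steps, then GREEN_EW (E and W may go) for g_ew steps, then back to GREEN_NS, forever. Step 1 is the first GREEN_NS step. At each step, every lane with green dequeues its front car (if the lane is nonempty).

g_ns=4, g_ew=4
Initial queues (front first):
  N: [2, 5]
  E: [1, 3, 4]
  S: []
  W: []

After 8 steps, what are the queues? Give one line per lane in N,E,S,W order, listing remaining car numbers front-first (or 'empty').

Step 1 [NS]: N:car2-GO,E:wait,S:empty,W:wait | queues: N=1 E=3 S=0 W=0
Step 2 [NS]: N:car5-GO,E:wait,S:empty,W:wait | queues: N=0 E=3 S=0 W=0
Step 3 [NS]: N:empty,E:wait,S:empty,W:wait | queues: N=0 E=3 S=0 W=0
Step 4 [NS]: N:empty,E:wait,S:empty,W:wait | queues: N=0 E=3 S=0 W=0
Step 5 [EW]: N:wait,E:car1-GO,S:wait,W:empty | queues: N=0 E=2 S=0 W=0
Step 6 [EW]: N:wait,E:car3-GO,S:wait,W:empty | queues: N=0 E=1 S=0 W=0
Step 7 [EW]: N:wait,E:car4-GO,S:wait,W:empty | queues: N=0 E=0 S=0 W=0

N: empty
E: empty
S: empty
W: empty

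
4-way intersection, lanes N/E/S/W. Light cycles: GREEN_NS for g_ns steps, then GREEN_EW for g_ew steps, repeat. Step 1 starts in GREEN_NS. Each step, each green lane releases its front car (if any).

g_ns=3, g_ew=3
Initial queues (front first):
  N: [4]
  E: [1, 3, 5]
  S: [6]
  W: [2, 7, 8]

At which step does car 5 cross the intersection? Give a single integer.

Step 1 [NS]: N:car4-GO,E:wait,S:car6-GO,W:wait | queues: N=0 E=3 S=0 W=3
Step 2 [NS]: N:empty,E:wait,S:empty,W:wait | queues: N=0 E=3 S=0 W=3
Step 3 [NS]: N:empty,E:wait,S:empty,W:wait | queues: N=0 E=3 S=0 W=3
Step 4 [EW]: N:wait,E:car1-GO,S:wait,W:car2-GO | queues: N=0 E=2 S=0 W=2
Step 5 [EW]: N:wait,E:car3-GO,S:wait,W:car7-GO | queues: N=0 E=1 S=0 W=1
Step 6 [EW]: N:wait,E:car5-GO,S:wait,W:car8-GO | queues: N=0 E=0 S=0 W=0
Car 5 crosses at step 6

6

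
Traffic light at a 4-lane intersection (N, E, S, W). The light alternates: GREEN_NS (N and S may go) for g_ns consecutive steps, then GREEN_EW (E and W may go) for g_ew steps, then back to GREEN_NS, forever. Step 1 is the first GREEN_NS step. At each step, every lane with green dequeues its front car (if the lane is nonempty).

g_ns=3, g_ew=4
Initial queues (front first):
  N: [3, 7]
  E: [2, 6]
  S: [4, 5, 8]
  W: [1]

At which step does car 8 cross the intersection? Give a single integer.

Step 1 [NS]: N:car3-GO,E:wait,S:car4-GO,W:wait | queues: N=1 E=2 S=2 W=1
Step 2 [NS]: N:car7-GO,E:wait,S:car5-GO,W:wait | queues: N=0 E=2 S=1 W=1
Step 3 [NS]: N:empty,E:wait,S:car8-GO,W:wait | queues: N=0 E=2 S=0 W=1
Step 4 [EW]: N:wait,E:car2-GO,S:wait,W:car1-GO | queues: N=0 E=1 S=0 W=0
Step 5 [EW]: N:wait,E:car6-GO,S:wait,W:empty | queues: N=0 E=0 S=0 W=0
Car 8 crosses at step 3

3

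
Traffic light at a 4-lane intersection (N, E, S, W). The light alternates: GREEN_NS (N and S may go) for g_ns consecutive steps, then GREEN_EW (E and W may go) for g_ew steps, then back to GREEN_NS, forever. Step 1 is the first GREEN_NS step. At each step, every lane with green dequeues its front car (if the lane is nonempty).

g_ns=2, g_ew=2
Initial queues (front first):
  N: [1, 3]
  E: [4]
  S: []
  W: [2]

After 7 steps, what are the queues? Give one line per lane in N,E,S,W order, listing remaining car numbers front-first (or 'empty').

Step 1 [NS]: N:car1-GO,E:wait,S:empty,W:wait | queues: N=1 E=1 S=0 W=1
Step 2 [NS]: N:car3-GO,E:wait,S:empty,W:wait | queues: N=0 E=1 S=0 W=1
Step 3 [EW]: N:wait,E:car4-GO,S:wait,W:car2-GO | queues: N=0 E=0 S=0 W=0

N: empty
E: empty
S: empty
W: empty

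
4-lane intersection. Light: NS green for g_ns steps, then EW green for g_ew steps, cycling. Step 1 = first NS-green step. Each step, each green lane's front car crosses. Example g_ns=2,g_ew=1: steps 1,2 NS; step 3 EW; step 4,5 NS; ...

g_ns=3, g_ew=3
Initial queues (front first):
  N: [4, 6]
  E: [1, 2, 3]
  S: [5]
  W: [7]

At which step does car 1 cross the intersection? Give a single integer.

Step 1 [NS]: N:car4-GO,E:wait,S:car5-GO,W:wait | queues: N=1 E=3 S=0 W=1
Step 2 [NS]: N:car6-GO,E:wait,S:empty,W:wait | queues: N=0 E=3 S=0 W=1
Step 3 [NS]: N:empty,E:wait,S:empty,W:wait | queues: N=0 E=3 S=0 W=1
Step 4 [EW]: N:wait,E:car1-GO,S:wait,W:car7-GO | queues: N=0 E=2 S=0 W=0
Step 5 [EW]: N:wait,E:car2-GO,S:wait,W:empty | queues: N=0 E=1 S=0 W=0
Step 6 [EW]: N:wait,E:car3-GO,S:wait,W:empty | queues: N=0 E=0 S=0 W=0
Car 1 crosses at step 4

4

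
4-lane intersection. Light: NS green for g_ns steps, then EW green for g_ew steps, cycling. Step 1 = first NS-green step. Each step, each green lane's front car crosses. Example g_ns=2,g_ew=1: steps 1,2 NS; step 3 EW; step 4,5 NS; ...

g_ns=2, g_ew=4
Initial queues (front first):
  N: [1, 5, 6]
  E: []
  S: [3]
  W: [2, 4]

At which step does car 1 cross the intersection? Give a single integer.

Step 1 [NS]: N:car1-GO,E:wait,S:car3-GO,W:wait | queues: N=2 E=0 S=0 W=2
Step 2 [NS]: N:car5-GO,E:wait,S:empty,W:wait | queues: N=1 E=0 S=0 W=2
Step 3 [EW]: N:wait,E:empty,S:wait,W:car2-GO | queues: N=1 E=0 S=0 W=1
Step 4 [EW]: N:wait,E:empty,S:wait,W:car4-GO | queues: N=1 E=0 S=0 W=0
Step 5 [EW]: N:wait,E:empty,S:wait,W:empty | queues: N=1 E=0 S=0 W=0
Step 6 [EW]: N:wait,E:empty,S:wait,W:empty | queues: N=1 E=0 S=0 W=0
Step 7 [NS]: N:car6-GO,E:wait,S:empty,W:wait | queues: N=0 E=0 S=0 W=0
Car 1 crosses at step 1

1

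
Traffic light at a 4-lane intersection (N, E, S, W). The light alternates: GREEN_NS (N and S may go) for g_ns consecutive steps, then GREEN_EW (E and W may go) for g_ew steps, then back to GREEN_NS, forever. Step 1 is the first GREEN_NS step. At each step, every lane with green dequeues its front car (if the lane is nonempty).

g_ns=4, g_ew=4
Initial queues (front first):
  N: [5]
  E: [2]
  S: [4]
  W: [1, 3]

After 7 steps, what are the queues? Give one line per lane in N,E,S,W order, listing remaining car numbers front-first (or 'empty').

Step 1 [NS]: N:car5-GO,E:wait,S:car4-GO,W:wait | queues: N=0 E=1 S=0 W=2
Step 2 [NS]: N:empty,E:wait,S:empty,W:wait | queues: N=0 E=1 S=0 W=2
Step 3 [NS]: N:empty,E:wait,S:empty,W:wait | queues: N=0 E=1 S=0 W=2
Step 4 [NS]: N:empty,E:wait,S:empty,W:wait | queues: N=0 E=1 S=0 W=2
Step 5 [EW]: N:wait,E:car2-GO,S:wait,W:car1-GO | queues: N=0 E=0 S=0 W=1
Step 6 [EW]: N:wait,E:empty,S:wait,W:car3-GO | queues: N=0 E=0 S=0 W=0

N: empty
E: empty
S: empty
W: empty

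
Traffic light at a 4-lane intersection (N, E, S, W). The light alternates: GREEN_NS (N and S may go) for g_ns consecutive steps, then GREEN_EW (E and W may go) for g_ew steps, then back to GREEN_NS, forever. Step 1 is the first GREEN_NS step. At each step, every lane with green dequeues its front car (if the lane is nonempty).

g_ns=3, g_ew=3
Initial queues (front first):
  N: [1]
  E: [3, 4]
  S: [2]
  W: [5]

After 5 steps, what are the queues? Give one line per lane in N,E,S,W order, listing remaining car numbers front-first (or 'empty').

Step 1 [NS]: N:car1-GO,E:wait,S:car2-GO,W:wait | queues: N=0 E=2 S=0 W=1
Step 2 [NS]: N:empty,E:wait,S:empty,W:wait | queues: N=0 E=2 S=0 W=1
Step 3 [NS]: N:empty,E:wait,S:empty,W:wait | queues: N=0 E=2 S=0 W=1
Step 4 [EW]: N:wait,E:car3-GO,S:wait,W:car5-GO | queues: N=0 E=1 S=0 W=0
Step 5 [EW]: N:wait,E:car4-GO,S:wait,W:empty | queues: N=0 E=0 S=0 W=0

N: empty
E: empty
S: empty
W: empty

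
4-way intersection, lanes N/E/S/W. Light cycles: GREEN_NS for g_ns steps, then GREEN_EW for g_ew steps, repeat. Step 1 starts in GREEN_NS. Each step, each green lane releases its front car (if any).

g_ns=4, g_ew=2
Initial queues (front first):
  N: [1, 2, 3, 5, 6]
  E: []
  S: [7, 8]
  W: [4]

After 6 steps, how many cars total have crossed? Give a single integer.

Step 1 [NS]: N:car1-GO,E:wait,S:car7-GO,W:wait | queues: N=4 E=0 S=1 W=1
Step 2 [NS]: N:car2-GO,E:wait,S:car8-GO,W:wait | queues: N=3 E=0 S=0 W=1
Step 3 [NS]: N:car3-GO,E:wait,S:empty,W:wait | queues: N=2 E=0 S=0 W=1
Step 4 [NS]: N:car5-GO,E:wait,S:empty,W:wait | queues: N=1 E=0 S=0 W=1
Step 5 [EW]: N:wait,E:empty,S:wait,W:car4-GO | queues: N=1 E=0 S=0 W=0
Step 6 [EW]: N:wait,E:empty,S:wait,W:empty | queues: N=1 E=0 S=0 W=0
Cars crossed by step 6: 7

Answer: 7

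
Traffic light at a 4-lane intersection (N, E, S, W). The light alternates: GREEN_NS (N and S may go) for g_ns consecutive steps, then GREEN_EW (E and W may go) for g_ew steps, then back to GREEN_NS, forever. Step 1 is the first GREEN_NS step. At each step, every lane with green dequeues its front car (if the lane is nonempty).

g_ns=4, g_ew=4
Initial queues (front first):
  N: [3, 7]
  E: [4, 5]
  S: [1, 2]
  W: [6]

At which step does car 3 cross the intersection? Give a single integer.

Step 1 [NS]: N:car3-GO,E:wait,S:car1-GO,W:wait | queues: N=1 E=2 S=1 W=1
Step 2 [NS]: N:car7-GO,E:wait,S:car2-GO,W:wait | queues: N=0 E=2 S=0 W=1
Step 3 [NS]: N:empty,E:wait,S:empty,W:wait | queues: N=0 E=2 S=0 W=1
Step 4 [NS]: N:empty,E:wait,S:empty,W:wait | queues: N=0 E=2 S=0 W=1
Step 5 [EW]: N:wait,E:car4-GO,S:wait,W:car6-GO | queues: N=0 E=1 S=0 W=0
Step 6 [EW]: N:wait,E:car5-GO,S:wait,W:empty | queues: N=0 E=0 S=0 W=0
Car 3 crosses at step 1

1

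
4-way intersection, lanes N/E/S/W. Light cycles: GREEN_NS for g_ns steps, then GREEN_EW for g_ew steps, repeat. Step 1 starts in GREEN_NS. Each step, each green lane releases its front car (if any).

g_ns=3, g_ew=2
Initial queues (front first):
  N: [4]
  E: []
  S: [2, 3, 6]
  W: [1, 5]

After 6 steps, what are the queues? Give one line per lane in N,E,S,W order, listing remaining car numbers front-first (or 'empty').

Step 1 [NS]: N:car4-GO,E:wait,S:car2-GO,W:wait | queues: N=0 E=0 S=2 W=2
Step 2 [NS]: N:empty,E:wait,S:car3-GO,W:wait | queues: N=0 E=0 S=1 W=2
Step 3 [NS]: N:empty,E:wait,S:car6-GO,W:wait | queues: N=0 E=0 S=0 W=2
Step 4 [EW]: N:wait,E:empty,S:wait,W:car1-GO | queues: N=0 E=0 S=0 W=1
Step 5 [EW]: N:wait,E:empty,S:wait,W:car5-GO | queues: N=0 E=0 S=0 W=0

N: empty
E: empty
S: empty
W: empty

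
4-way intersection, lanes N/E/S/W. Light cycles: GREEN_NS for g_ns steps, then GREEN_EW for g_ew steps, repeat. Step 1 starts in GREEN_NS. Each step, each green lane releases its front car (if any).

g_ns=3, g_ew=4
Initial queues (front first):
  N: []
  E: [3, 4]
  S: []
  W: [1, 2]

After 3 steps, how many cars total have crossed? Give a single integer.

Step 1 [NS]: N:empty,E:wait,S:empty,W:wait | queues: N=0 E=2 S=0 W=2
Step 2 [NS]: N:empty,E:wait,S:empty,W:wait | queues: N=0 E=2 S=0 W=2
Step 3 [NS]: N:empty,E:wait,S:empty,W:wait | queues: N=0 E=2 S=0 W=2
Cars crossed by step 3: 0

Answer: 0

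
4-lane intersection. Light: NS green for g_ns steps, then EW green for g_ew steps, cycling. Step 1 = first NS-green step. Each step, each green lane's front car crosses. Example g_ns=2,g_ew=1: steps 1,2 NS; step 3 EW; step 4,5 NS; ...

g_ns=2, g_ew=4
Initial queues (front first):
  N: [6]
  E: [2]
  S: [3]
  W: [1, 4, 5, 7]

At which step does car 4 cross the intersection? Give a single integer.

Step 1 [NS]: N:car6-GO,E:wait,S:car3-GO,W:wait | queues: N=0 E=1 S=0 W=4
Step 2 [NS]: N:empty,E:wait,S:empty,W:wait | queues: N=0 E=1 S=0 W=4
Step 3 [EW]: N:wait,E:car2-GO,S:wait,W:car1-GO | queues: N=0 E=0 S=0 W=3
Step 4 [EW]: N:wait,E:empty,S:wait,W:car4-GO | queues: N=0 E=0 S=0 W=2
Step 5 [EW]: N:wait,E:empty,S:wait,W:car5-GO | queues: N=0 E=0 S=0 W=1
Step 6 [EW]: N:wait,E:empty,S:wait,W:car7-GO | queues: N=0 E=0 S=0 W=0
Car 4 crosses at step 4

4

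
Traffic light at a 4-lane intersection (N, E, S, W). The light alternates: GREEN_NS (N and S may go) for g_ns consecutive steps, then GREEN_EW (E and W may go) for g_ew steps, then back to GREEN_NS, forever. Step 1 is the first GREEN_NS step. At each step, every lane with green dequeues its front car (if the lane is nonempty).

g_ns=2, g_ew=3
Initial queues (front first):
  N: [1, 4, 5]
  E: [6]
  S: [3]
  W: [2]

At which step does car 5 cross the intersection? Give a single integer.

Step 1 [NS]: N:car1-GO,E:wait,S:car3-GO,W:wait | queues: N=2 E=1 S=0 W=1
Step 2 [NS]: N:car4-GO,E:wait,S:empty,W:wait | queues: N=1 E=1 S=0 W=1
Step 3 [EW]: N:wait,E:car6-GO,S:wait,W:car2-GO | queues: N=1 E=0 S=0 W=0
Step 4 [EW]: N:wait,E:empty,S:wait,W:empty | queues: N=1 E=0 S=0 W=0
Step 5 [EW]: N:wait,E:empty,S:wait,W:empty | queues: N=1 E=0 S=0 W=0
Step 6 [NS]: N:car5-GO,E:wait,S:empty,W:wait | queues: N=0 E=0 S=0 W=0
Car 5 crosses at step 6

6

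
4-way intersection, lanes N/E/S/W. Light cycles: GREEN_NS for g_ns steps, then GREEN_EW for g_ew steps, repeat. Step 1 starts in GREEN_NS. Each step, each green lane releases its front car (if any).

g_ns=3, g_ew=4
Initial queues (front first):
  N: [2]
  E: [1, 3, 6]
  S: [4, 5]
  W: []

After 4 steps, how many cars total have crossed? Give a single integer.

Step 1 [NS]: N:car2-GO,E:wait,S:car4-GO,W:wait | queues: N=0 E=3 S=1 W=0
Step 2 [NS]: N:empty,E:wait,S:car5-GO,W:wait | queues: N=0 E=3 S=0 W=0
Step 3 [NS]: N:empty,E:wait,S:empty,W:wait | queues: N=0 E=3 S=0 W=0
Step 4 [EW]: N:wait,E:car1-GO,S:wait,W:empty | queues: N=0 E=2 S=0 W=0
Cars crossed by step 4: 4

Answer: 4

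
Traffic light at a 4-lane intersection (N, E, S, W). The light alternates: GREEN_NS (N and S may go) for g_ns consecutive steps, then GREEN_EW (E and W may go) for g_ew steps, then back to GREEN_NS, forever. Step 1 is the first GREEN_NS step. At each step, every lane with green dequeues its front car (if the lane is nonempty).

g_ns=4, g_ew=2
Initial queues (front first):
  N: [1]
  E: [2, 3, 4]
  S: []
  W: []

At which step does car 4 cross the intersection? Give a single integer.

Step 1 [NS]: N:car1-GO,E:wait,S:empty,W:wait | queues: N=0 E=3 S=0 W=0
Step 2 [NS]: N:empty,E:wait,S:empty,W:wait | queues: N=0 E=3 S=0 W=0
Step 3 [NS]: N:empty,E:wait,S:empty,W:wait | queues: N=0 E=3 S=0 W=0
Step 4 [NS]: N:empty,E:wait,S:empty,W:wait | queues: N=0 E=3 S=0 W=0
Step 5 [EW]: N:wait,E:car2-GO,S:wait,W:empty | queues: N=0 E=2 S=0 W=0
Step 6 [EW]: N:wait,E:car3-GO,S:wait,W:empty | queues: N=0 E=1 S=0 W=0
Step 7 [NS]: N:empty,E:wait,S:empty,W:wait | queues: N=0 E=1 S=0 W=0
Step 8 [NS]: N:empty,E:wait,S:empty,W:wait | queues: N=0 E=1 S=0 W=0
Step 9 [NS]: N:empty,E:wait,S:empty,W:wait | queues: N=0 E=1 S=0 W=0
Step 10 [NS]: N:empty,E:wait,S:empty,W:wait | queues: N=0 E=1 S=0 W=0
Step 11 [EW]: N:wait,E:car4-GO,S:wait,W:empty | queues: N=0 E=0 S=0 W=0
Car 4 crosses at step 11

11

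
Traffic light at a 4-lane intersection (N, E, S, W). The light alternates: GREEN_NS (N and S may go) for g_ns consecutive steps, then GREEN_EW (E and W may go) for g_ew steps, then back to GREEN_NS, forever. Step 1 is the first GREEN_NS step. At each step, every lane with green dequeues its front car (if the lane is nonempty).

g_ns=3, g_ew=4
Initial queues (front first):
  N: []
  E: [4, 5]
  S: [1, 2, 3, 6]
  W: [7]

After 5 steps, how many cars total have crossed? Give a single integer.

Step 1 [NS]: N:empty,E:wait,S:car1-GO,W:wait | queues: N=0 E=2 S=3 W=1
Step 2 [NS]: N:empty,E:wait,S:car2-GO,W:wait | queues: N=0 E=2 S=2 W=1
Step 3 [NS]: N:empty,E:wait,S:car3-GO,W:wait | queues: N=0 E=2 S=1 W=1
Step 4 [EW]: N:wait,E:car4-GO,S:wait,W:car7-GO | queues: N=0 E=1 S=1 W=0
Step 5 [EW]: N:wait,E:car5-GO,S:wait,W:empty | queues: N=0 E=0 S=1 W=0
Cars crossed by step 5: 6

Answer: 6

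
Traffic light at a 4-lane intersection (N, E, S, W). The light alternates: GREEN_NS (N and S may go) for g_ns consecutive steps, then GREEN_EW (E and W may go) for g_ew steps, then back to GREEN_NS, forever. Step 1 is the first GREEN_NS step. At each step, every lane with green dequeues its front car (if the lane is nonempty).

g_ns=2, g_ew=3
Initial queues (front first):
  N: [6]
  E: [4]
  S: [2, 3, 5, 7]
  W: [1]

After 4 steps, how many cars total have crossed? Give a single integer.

Answer: 5

Derivation:
Step 1 [NS]: N:car6-GO,E:wait,S:car2-GO,W:wait | queues: N=0 E=1 S=3 W=1
Step 2 [NS]: N:empty,E:wait,S:car3-GO,W:wait | queues: N=0 E=1 S=2 W=1
Step 3 [EW]: N:wait,E:car4-GO,S:wait,W:car1-GO | queues: N=0 E=0 S=2 W=0
Step 4 [EW]: N:wait,E:empty,S:wait,W:empty | queues: N=0 E=0 S=2 W=0
Cars crossed by step 4: 5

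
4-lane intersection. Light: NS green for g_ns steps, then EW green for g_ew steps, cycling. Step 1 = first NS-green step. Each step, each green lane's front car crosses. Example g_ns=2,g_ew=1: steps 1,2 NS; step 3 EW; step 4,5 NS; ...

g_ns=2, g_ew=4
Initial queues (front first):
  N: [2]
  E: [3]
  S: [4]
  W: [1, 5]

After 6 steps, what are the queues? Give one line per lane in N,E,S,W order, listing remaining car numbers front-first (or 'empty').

Step 1 [NS]: N:car2-GO,E:wait,S:car4-GO,W:wait | queues: N=0 E=1 S=0 W=2
Step 2 [NS]: N:empty,E:wait,S:empty,W:wait | queues: N=0 E=1 S=0 W=2
Step 3 [EW]: N:wait,E:car3-GO,S:wait,W:car1-GO | queues: N=0 E=0 S=0 W=1
Step 4 [EW]: N:wait,E:empty,S:wait,W:car5-GO | queues: N=0 E=0 S=0 W=0

N: empty
E: empty
S: empty
W: empty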